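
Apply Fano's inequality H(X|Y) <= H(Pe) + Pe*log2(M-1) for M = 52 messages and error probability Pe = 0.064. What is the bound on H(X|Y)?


H(Pe) = -Pe*log2(Pe) - (1-Pe)*log2(1-Pe) = -0.064*log2(0.064) - 0.936*log2(0.936) = 0.253810 + 0.089313 = 0.3431. Pe*log2(M-1) = 0.064*log2(51) = 0.363035. Bound = H(Pe) + Pe*log2(M-1) = 0.253810 + 0.089313 + 0.363035 = 0.7062

0.7062 bits


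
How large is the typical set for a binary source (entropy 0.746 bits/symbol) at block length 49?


log2|A_typical| = nH = 49 * 0.746 = 36.554, so |A_typical| ~ 2^36.554 = 1.009e+11

1.009e+11


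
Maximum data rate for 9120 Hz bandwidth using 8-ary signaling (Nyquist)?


Rate = 2 * B * log2(M) = 2 * 9120 * 3.0 = 54720.0

54720.0 bps


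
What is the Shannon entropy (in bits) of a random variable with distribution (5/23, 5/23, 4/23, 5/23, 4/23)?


H = -sum(p_i * log2(p_i)). Terms: -(5/23)*log2(5/23) = 0.478616; -(5/23)*log2(5/23) = 0.478616; -(4/23)*log2(4/23) = 0.438880; -(5/23)*log2(5/23) = 0.478616; -(4/23)*log2(4/23) = 0.438880. H = 0.478616 + 0.478616 + 0.438880 + 0.478616 + 0.438880 = 2.3136

2.3136 bits


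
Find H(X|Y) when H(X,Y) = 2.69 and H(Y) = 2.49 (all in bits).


H(X|Y) = H(X,Y) - H(Y) = 2.69 - 2.49 = 0.2

0.2 bits


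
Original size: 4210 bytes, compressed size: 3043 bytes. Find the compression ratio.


Ratio = original / compressed = 4210 / 3043 = 1.3835

1.3835


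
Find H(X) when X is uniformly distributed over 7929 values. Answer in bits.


H = log2(n) = log2(7929) = 12.9529

12.9529 bits


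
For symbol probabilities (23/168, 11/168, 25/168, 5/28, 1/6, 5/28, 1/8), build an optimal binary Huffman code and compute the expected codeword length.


Huffman construction (repeatedly merge the two least-probable nodes; each merge adds 1 bit to every symbol beneath it): 11/168 + 1/8 = 4/21; 23/168 + 25/168 = 2/7; 1/6 + 5/28 = 29/84; 5/28 + 4/21 = 31/84; 2/7 + 29/84 = 53/84; 31/84 + 53/84 = 1. Resulting codeword lengths (in the order the probabilities were given): (3, 3, 3, 3, 3, 2, 3). L_avg = sum(p_i * l_i) = 23/168*3 + 11/168*3 + 25/168*3 + 5/28*3 + 1/6*3 + 5/28*2 + 1/8*3 = 79/28 = 2.8214

2.8214 bits


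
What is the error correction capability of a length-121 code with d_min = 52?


Correction capability = floor((d-1)/2) = floor((52-1)/2) = 25

25 errors


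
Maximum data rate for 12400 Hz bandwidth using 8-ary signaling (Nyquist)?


Rate = 2 * B * log2(M) = 2 * 12400 * 3.0 = 74400.0

74400.0 bps


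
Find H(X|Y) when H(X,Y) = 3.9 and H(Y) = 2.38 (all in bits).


H(X|Y) = H(X,Y) - H(Y) = 3.9 - 2.38 = 1.52

1.52 bits


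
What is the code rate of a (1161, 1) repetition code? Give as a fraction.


Rate = k/n = 1/1161

1/1161


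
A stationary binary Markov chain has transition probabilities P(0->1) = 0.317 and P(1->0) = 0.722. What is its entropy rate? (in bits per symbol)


Stationary distribution: pi_0 = p10/(p01+p10) = 0.6949, pi_1 = 0.3051. Entropy rate H' = pi_0*H(p01) + pi_1*H(p10) = 0.6949*0.9011 + 0.3051*0.8527 = 0.8863

0.8863 bits/symbol


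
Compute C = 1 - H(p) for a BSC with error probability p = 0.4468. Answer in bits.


H(p) = -p*log2(p) - (1-p)*log2(1-p) = -0.4468*log2(0.4468) - 0.5532*log2(0.5532) = 0.519315 + 0.472503 = 0.9918. C = 1 - H(p) = 1 - 0.9918 = 0.0082

0.0082 bits


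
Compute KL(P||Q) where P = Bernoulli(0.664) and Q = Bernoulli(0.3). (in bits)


KL = p*log2(p/q) + (1-p)*log2((1-p)/(1-q)) = 0.664*log2(0.664/0.3) + 0.336*log2(0.336/0.7) = 0.4053

0.4053 bits


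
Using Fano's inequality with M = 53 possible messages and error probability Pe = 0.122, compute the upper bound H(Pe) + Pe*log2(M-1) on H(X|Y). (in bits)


H(Pe) = -Pe*log2(Pe) - (1-Pe)*log2(1-Pe) = -0.122*log2(0.122) - 0.878*log2(0.878) = 0.370276 + 0.164807 = 0.5351. Pe*log2(M-1) = 0.122*log2(52) = 0.695454. Bound = H(Pe) + Pe*log2(M-1) = 0.370276 + 0.164807 + 0.695454 = 1.2305

1.2305 bits


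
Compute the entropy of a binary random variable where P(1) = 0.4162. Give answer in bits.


H = -p*log2(p) - (1-p)*log2(1-p). -0.4162*log2(0.4162) = 0.526348; -0.5838*log2(0.5838) = 0.453294. H = 0.526348 + 0.453294 = 0.9796

0.9796 bits


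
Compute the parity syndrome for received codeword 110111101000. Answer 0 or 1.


Syndrome = XOR of all bits = 1 XOR 1 XOR 0 XOR 1 XOR 1 XOR 1 XOR 1 XOR 0 XOR 1 XOR 0 XOR 0 XOR 0 = 1

1


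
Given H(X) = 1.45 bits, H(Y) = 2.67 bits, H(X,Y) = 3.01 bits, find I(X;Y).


I(X;Y) = H(X) + H(Y) - H(X,Y) = 1.45 + 2.67 - 3.01 = 1.11

1.11 bits


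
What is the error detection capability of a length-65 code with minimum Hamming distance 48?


Detection capability = d_min - 1 = 48 - 1 = 47

47 errors


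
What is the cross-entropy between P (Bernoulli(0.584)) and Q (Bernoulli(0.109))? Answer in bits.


H(P,Q) = -p*log2(q) - (1-p)*log2(1-q). -0.584*log2(0.109) = 1.867398; -0.416*log2(0.891) = 0.069265. H(P,Q) = 1.867398 + 0.069265 = 1.9367

1.9367 bits


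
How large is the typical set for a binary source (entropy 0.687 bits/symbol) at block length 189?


log2|A_typical| = nH = 189 * 0.687 = 129.843, so |A_typical| ~ 2^129.843 = 1.221e+39

1.221e+39


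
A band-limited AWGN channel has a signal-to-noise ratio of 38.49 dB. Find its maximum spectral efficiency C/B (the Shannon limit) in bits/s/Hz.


SNR_linear = 10^(38.49/10) = 7063.1755; C/B = log2(1 + SNR_linear) = log2(1 + 7063.1755) = 12.7863

12.7863 bits/s/Hz


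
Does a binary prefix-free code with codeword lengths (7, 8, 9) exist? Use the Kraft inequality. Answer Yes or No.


Kraft sum = sum(2^(-l_i)) = 0.0137, need <= 1. Result: satisfied (a binary prefix-free code with these lengths exists)

Yes


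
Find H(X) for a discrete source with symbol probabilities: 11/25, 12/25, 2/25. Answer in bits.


H = -sum(p_i * log2(p_i)). Terms: -(11/25)*log2(11/25) = 0.521147; -(12/25)*log2(12/25) = 0.508269; -(2/25)*log2(2/25) = 0.291508. H = 0.521147 + 0.508269 + 0.291508 = 1.3209

1.3209 bits


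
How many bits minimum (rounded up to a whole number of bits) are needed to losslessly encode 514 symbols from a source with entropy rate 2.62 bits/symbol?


Minimum bits >= n * H = 514 * 2.62 = 1346.68, rounded up to a whole number of bits = 1347

1347 bits


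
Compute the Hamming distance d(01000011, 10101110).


Count differing positions: ^ ^ ^ . ^ ^ . ^ = 6 differences

6


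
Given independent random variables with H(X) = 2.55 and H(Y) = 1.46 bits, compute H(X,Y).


For independent variables, H(X,Y) = H(X) + H(Y) = 2.55 + 1.46 = 4.01

4.01 bits


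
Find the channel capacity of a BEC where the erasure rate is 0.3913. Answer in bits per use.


C = 1 - epsilon = 1 - 0.3913 = 0.6087

0.6087 bits


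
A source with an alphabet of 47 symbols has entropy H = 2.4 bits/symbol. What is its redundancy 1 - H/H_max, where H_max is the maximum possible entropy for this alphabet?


H_max = log2(K) = log2(47) = 5.5546 bits/symbol. Redundancy = 1 - H/H_max = 1 - 2.4/5.5546 = 1 - 0.4321 = 0.5679

0.5679


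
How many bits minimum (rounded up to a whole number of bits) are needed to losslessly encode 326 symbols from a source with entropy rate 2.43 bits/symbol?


Minimum bits >= n * H = 326 * 2.43 = 792.18, rounded up to a whole number of bits = 793

793 bits


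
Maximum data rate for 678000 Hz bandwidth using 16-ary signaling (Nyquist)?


Rate = 2 * B * log2(M) = 2 * 678000 * 4.0 = 5424000.0

5424000.0 bps


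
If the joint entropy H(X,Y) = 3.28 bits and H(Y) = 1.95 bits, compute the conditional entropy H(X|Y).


H(X|Y) = H(X,Y) - H(Y) = 3.28 - 1.95 = 1.33

1.33 bits


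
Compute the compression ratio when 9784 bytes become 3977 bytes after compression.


Ratio = original / compressed = 9784 / 3977 = 2.4601

2.4601


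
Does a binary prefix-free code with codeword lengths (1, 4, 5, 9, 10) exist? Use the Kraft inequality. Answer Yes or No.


Kraft sum = sum(2^(-l_i)) = 0.5967, need <= 1. Result: satisfied (a binary prefix-free code with these lengths exists)

Yes


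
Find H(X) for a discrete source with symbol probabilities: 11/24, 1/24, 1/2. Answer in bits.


H = -sum(p_i * log2(p_i)). Terms: -(11/24)*log2(11/24) = 0.515868; -(1/24)*log2(1/24) = 0.191040; -(1/2)*log2(1/2) = 0.500000. H = 0.515868 + 0.191040 + 0.500000 = 1.2069

1.2069 bits


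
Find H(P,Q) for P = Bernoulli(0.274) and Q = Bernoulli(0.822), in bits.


H(P,Q) = -p*log2(q) - (1-p)*log2(1-q). -0.274*log2(0.822) = 0.077484; -0.726*log2(0.178) = 1.807777. H(P,Q) = 0.077484 + 1.807777 = 1.8853

1.8853 bits


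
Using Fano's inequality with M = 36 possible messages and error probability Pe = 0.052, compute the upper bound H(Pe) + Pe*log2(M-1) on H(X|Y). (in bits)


H(Pe) = -Pe*log2(Pe) - (1-Pe)*log2(1-Pe) = -0.052*log2(0.052) - 0.948*log2(0.948) = 0.221798 + 0.073035 = 0.2948. Pe*log2(M-1) = 0.052*log2(35) = 0.266723. Bound = H(Pe) + Pe*log2(M-1) = 0.221798 + 0.073035 + 0.266723 = 0.5616

0.5616 bits


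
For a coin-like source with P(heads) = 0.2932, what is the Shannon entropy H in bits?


H = -p*log2(p) - (1-p)*log2(1-p). -0.2932*log2(0.2932) = 0.518977; -0.7068*log2(0.7068) = 0.353842. H = 0.518977 + 0.353842 = 0.8728

0.8728 bits


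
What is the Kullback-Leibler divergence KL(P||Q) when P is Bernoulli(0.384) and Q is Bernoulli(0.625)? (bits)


KL = p*log2(p/q) + (1-p)*log2((1-p)/(1-q)) = 0.384*log2(0.384/0.625) + 0.616*log2(0.616/0.375) = 0.1712

0.1712 bits


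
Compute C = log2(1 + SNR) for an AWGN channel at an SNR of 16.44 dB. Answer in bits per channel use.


SNR_linear = 10^(16.44/10) = 44.0555; C = log2(1 + SNR_linear) = log2(1 + 44.0555) = 5.4936

5.4936 bits/channel use


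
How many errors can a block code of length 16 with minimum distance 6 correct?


Correction capability = floor((d-1)/2) = floor((6-1)/2) = 2

2 errors


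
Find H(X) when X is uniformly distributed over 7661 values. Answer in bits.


H = log2(n) = log2(7661) = 12.9033

12.9033 bits


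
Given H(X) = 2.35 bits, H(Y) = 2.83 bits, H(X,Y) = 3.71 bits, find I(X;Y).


I(X;Y) = H(X) + H(Y) - H(X,Y) = 2.35 + 2.83 - 3.71 = 1.47

1.47 bits


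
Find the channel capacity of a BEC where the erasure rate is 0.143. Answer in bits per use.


C = 1 - epsilon = 1 - 0.143 = 0.857

0.857 bits


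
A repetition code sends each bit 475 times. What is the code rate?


Rate = k/n = 1/475

1/475


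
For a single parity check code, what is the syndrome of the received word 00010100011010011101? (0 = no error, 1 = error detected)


Syndrome = XOR of all bits = 0 XOR 0 XOR 0 XOR 1 XOR 0 XOR 1 XOR 0 XOR 0 XOR 0 XOR 1 XOR 1 XOR 0 XOR 1 XOR 0 XOR 0 XOR 1 XOR 1 XOR 1 XOR 0 XOR 1 = 1

1


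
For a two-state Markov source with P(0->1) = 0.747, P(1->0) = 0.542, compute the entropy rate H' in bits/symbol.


Stationary distribution: pi_0 = p10/(p01+p10) = 0.4205, pi_1 = 0.5795. Entropy rate H' = pi_0*H(p01) + pi_1*H(p10) = 0.4205*0.816 + 0.5795*0.9949 = 0.9197

0.9197 bits/symbol


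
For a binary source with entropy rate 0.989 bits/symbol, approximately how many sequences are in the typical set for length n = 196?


log2|A_typical| = nH = 196 * 0.989 = 193.844, so |A_typical| ~ 2^193.844 = 2.254e+58

2.254e+58


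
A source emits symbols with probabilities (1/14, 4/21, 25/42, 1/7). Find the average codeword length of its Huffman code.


Huffman construction (repeatedly merge the two least-probable nodes; each merge adds 1 bit to every symbol beneath it): 1/14 + 1/7 = 3/14; 4/21 + 3/14 = 17/42; 17/42 + 25/42 = 1. Resulting codeword lengths (in the order the probabilities were given): (3, 2, 1, 3). L_avg = sum(p_i * l_i) = 1/14*3 + 4/21*2 + 25/42*1 + 1/7*3 = 34/21 = 1.619

1.619 bits


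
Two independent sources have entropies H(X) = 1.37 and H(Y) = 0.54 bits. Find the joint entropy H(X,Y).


For independent variables, H(X,Y) = H(X) + H(Y) = 1.37 + 0.54 = 1.91

1.91 bits


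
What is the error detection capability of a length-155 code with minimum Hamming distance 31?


Detection capability = d_min - 1 = 31 - 1 = 30

30 errors


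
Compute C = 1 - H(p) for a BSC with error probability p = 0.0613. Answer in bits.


H(p) = -p*log2(p) - (1-p)*log2(1-p) = -0.0613*log2(0.0613) - 0.9387*log2(0.9387) = 0.246915 + 0.085669 = 0.3326. C = 1 - H(p) = 1 - 0.3326 = 0.6674

0.6674 bits


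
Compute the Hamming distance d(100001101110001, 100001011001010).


Count differing positions: . . . . . . ^ ^ . ^ ^ ^ . ^ ^ = 7 differences

7


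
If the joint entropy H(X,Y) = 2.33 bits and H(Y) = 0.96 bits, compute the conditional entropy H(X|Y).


H(X|Y) = H(X,Y) - H(Y) = 2.33 - 0.96 = 1.37

1.37 bits


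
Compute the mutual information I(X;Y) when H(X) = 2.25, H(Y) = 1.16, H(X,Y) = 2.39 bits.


I(X;Y) = H(X) + H(Y) - H(X,Y) = 2.25 + 1.16 - 2.39 = 1.02

1.02 bits


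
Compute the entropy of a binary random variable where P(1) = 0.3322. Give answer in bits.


H = -p*log2(p) - (1-p)*log2(1-p). -0.3322*log2(0.3322) = 0.528157; -0.6678*log2(0.6678) = 0.389002. H = 0.528157 + 0.389002 = 0.9172

0.9172 bits


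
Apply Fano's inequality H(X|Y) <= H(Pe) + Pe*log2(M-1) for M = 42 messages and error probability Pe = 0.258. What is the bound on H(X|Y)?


H(Pe) = -Pe*log2(Pe) - (1-Pe)*log2(1-Pe) = -0.258*log2(0.258) - 0.742*log2(0.742) = 0.504276 + 0.319438 = 0.8237. Pe*log2(M-1) = 0.258*log2(41) = 1.382248. Bound = H(Pe) + Pe*log2(M-1) = 0.504276 + 0.319438 + 1.382248 = 2.206

2.206 bits


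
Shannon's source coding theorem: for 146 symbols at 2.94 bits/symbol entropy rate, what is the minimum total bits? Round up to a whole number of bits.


Minimum bits >= n * H = 146 * 2.94 = 429.24, rounded up to a whole number of bits = 430

430 bits


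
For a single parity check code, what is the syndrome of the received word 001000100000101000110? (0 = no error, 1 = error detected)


Syndrome = XOR of all bits = 0 XOR 0 XOR 1 XOR 0 XOR 0 XOR 0 XOR 1 XOR 0 XOR 0 XOR 0 XOR 0 XOR 0 XOR 1 XOR 0 XOR 1 XOR 0 XOR 0 XOR 0 XOR 1 XOR 1 XOR 0 = 0

0


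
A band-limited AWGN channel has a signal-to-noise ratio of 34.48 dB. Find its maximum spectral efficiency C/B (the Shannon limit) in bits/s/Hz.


SNR_linear = 10^(34.48/10) = 2805.4336; C/B = log2(1 + SNR_linear) = log2(1 + 2805.4336) = 11.4545

11.4545 bits/s/Hz


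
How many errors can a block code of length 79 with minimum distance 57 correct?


Correction capability = floor((d-1)/2) = floor((57-1)/2) = 28

28 errors


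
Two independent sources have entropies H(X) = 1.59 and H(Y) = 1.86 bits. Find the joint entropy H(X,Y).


For independent variables, H(X,Y) = H(X) + H(Y) = 1.59 + 1.86 = 3.45

3.45 bits


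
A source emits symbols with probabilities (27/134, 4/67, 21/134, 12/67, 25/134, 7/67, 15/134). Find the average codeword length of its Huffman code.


Huffman construction (repeatedly merge the two least-probable nodes; each merge adds 1 bit to every symbol beneath it): 4/67 + 7/67 = 11/67; 15/134 + 21/134 = 18/67; 11/67 + 12/67 = 23/67; 25/134 + 27/134 = 26/67; 18/67 + 23/67 = 41/67; 26/67 + 41/67 = 1. Resulting codeword lengths (in the order the probabilities were given): (2, 4, 3, 3, 2, 4, 3). L_avg = sum(p_i * l_i) = 27/134*2 + 4/67*4 + 21/134*3 + 12/67*3 + 25/134*2 + 7/67*4 + 15/134*3 = 186/67 = 2.7761

2.7761 bits


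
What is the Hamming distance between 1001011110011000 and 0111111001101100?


Count differing positions: ^ ^ ^ . ^ . . ^ ^ ^ ^ ^ . ^ . . = 10 differences

10


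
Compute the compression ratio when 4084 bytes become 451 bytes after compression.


Ratio = original / compressed = 4084 / 451 = 9.0554

9.0554


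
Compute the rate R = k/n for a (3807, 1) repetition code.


Rate = k/n = 1/3807

1/3807


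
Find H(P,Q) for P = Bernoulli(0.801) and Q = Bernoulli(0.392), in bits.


H(P,Q) = -p*log2(q) - (1-p)*log2(1-q). -0.801*log2(0.392) = 1.082211; -0.199*log2(0.608) = 0.142853. H(P,Q) = 1.082211 + 0.142853 = 1.2251

1.2251 bits


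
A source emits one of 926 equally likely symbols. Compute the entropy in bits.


H = log2(n) = log2(926) = 9.8549

9.8549 bits


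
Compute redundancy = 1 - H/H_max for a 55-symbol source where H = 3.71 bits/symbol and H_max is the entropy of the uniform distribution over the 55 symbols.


H_max = log2(K) = log2(55) = 5.7814 bits/symbol. Redundancy = 1 - H/H_max = 1 - 3.71/5.7814 = 1 - 0.6417 = 0.3583

0.3583


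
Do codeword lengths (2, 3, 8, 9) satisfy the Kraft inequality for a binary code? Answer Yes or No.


Kraft sum = sum(2^(-l_i)) = 0.3809, need <= 1. Result: satisfied (a binary prefix-free code with these lengths exists)

Yes


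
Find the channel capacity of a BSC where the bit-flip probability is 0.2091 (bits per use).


H(p) = -p*log2(p) - (1-p)*log2(1-p) = -0.2091*log2(0.2091) - 0.7909*log2(0.7909) = 0.472092 + 0.267667 = 0.7398. C = 1 - H(p) = 1 - 0.7398 = 0.2602

0.2602 bits


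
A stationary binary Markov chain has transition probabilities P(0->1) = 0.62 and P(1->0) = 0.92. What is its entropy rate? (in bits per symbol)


Stationary distribution: pi_0 = p10/(p01+p10) = 0.5974, pi_1 = 0.4026. Entropy rate H' = pi_0*H(p01) + pi_1*H(p10) = 0.5974*0.958 + 0.4026*0.4022 = 0.7343

0.7343 bits/symbol


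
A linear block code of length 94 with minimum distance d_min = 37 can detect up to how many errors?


Detection capability = d_min - 1 = 37 - 1 = 36

36 errors


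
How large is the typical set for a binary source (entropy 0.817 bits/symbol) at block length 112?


log2|A_typical| = nH = 112 * 0.817 = 91.504, so |A_typical| ~ 2^91.504 = 3.511e+27

3.511e+27


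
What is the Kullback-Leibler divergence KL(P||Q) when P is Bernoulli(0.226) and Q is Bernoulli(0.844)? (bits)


KL = p*log2(p/q) + (1-p)*log2((1-p)/(1-q)) = 0.226*log2(0.226/0.844) + 0.774*log2(0.774/0.156) = 1.3589

1.3589 bits


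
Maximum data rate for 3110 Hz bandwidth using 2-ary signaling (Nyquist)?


Rate = 2 * B * log2(M) = 2 * 3110 * 1.0 = 6220.0

6220.0 bps


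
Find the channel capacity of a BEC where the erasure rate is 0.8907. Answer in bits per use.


C = 1 - epsilon = 1 - 0.8907 = 0.1093

0.1093 bits


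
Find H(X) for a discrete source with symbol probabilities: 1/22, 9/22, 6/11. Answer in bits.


H = -sum(p_i * log2(p_i)). Terms: -(1/22)*log2(1/22) = 0.202701; -(9/22)*log2(9/22) = 0.527525; -(6/11)*log2(6/11) = 0.476983. H = 0.202701 + 0.527525 + 0.476983 = 1.2072

1.2072 bits


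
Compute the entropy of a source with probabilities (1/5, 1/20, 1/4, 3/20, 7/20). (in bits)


H = -sum(p_i * log2(p_i)). Terms: -(1/5)*log2(1/5) = 0.464386; -(1/20)*log2(1/20) = 0.216096; -(1/4)*log2(1/4) = 0.500000; -(3/20)*log2(3/20) = 0.410545; -(7/20)*log2(7/20) = 0.530101. H = 0.464386 + 0.216096 + 0.500000 + 0.410545 + 0.530101 = 2.1211

2.1211 bits


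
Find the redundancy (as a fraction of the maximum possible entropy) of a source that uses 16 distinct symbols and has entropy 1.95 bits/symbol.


H_max = log2(K) = log2(16) = 4.0 bits/symbol. Redundancy = 1 - H/H_max = 1 - 1.95/4.0 = 1 - 0.4875 = 0.5125

0.5125


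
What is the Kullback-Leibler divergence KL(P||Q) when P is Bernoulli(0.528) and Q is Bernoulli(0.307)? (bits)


KL = p*log2(p/q) + (1-p)*log2((1-p)/(1-q)) = 0.528*log2(0.528/0.307) + 0.472*log2(0.472/0.693) = 0.1515

0.1515 bits


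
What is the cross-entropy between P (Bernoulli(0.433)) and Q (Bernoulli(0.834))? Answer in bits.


H(P,Q) = -p*log2(q) - (1-p)*log2(1-q). -0.433*log2(0.834) = 0.113394; -0.567*log2(0.166) = 1.468952. H(P,Q) = 0.113394 + 1.468952 = 1.5823

1.5823 bits


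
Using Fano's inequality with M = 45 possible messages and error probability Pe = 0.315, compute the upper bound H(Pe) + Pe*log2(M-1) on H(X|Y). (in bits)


H(Pe) = -Pe*log2(Pe) - (1-Pe)*log2(1-Pe) = -0.315*log2(0.315) - 0.685*log2(0.685) = 0.524972 + 0.373890 = 0.8989. Pe*log2(M-1) = 0.315*log2(44) = 1.719721. Bound = H(Pe) + Pe*log2(M-1) = 0.524972 + 0.373890 + 1.719721 = 2.6186

2.6186 bits


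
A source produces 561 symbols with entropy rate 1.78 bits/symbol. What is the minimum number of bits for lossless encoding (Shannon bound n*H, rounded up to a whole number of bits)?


Minimum bits >= n * H = 561 * 1.78 = 998.58, rounded up to a whole number of bits = 999

999 bits


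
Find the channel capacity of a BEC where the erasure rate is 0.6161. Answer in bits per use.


C = 1 - epsilon = 1 - 0.6161 = 0.3839

0.3839 bits


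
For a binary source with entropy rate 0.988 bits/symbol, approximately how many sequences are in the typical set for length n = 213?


log2|A_typical| = nH = 213 * 0.988 = 210.444, so |A_typical| ~ 2^210.444 = 2.238e+63

2.238e+63


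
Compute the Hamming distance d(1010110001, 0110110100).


Count differing positions: ^ ^ . . . . . ^ . ^ = 4 differences

4


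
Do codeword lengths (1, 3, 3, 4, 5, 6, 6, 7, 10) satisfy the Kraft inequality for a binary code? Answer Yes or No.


Kraft sum = sum(2^(-l_i)) = 0.8838, need <= 1. Result: satisfied (a binary prefix-free code with these lengths exists)

Yes


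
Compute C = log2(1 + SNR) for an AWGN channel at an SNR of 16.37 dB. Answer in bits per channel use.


SNR_linear = 10^(16.37/10) = 43.3511; C = log2(1 + SNR_linear) = log2(1 + 43.3511) = 5.4709

5.4709 bits/channel use


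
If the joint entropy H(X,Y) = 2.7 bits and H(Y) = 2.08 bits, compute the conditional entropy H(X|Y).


H(X|Y) = H(X,Y) - H(Y) = 2.7 - 2.08 = 0.62

0.62 bits


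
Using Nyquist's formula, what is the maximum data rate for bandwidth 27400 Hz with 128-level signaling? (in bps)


Rate = 2 * B * log2(M) = 2 * 27400 * 7.0 = 383600.0

383600.0 bps


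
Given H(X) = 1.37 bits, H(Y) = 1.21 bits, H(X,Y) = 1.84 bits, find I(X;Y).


I(X;Y) = H(X) + H(Y) - H(X,Y) = 1.37 + 1.21 - 1.84 = 0.74

0.74 bits


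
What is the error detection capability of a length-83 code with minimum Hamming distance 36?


Detection capability = d_min - 1 = 36 - 1 = 35

35 errors


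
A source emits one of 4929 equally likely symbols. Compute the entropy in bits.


H = log2(n) = log2(4929) = 12.2671

12.2671 bits


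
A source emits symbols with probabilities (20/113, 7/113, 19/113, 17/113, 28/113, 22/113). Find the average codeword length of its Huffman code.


Huffman construction (repeatedly merge the two least-probable nodes; each merge adds 1 bit to every symbol beneath it): 7/113 + 17/113 = 24/113; 19/113 + 20/113 = 39/113; 22/113 + 24/113 = 46/113; 28/113 + 39/113 = 67/113; 46/113 + 67/113 = 1. Resulting codeword lengths (in the order the probabilities were given): (3, 3, 3, 3, 2, 2). L_avg = sum(p_i * l_i) = 20/113*3 + 7/113*3 + 19/113*3 + 17/113*3 + 28/113*2 + 22/113*2 = 289/113 = 2.5575

2.5575 bits


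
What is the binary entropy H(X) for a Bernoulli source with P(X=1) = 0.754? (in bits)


H = -p*log2(p) - (1-p)*log2(1-p). -0.754*log2(0.754) = 0.307152; -0.246*log2(0.246) = 0.497724. H = 0.307152 + 0.497724 = 0.8049

0.8049 bits


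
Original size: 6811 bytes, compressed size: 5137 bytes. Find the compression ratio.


Ratio = original / compressed = 6811 / 5137 = 1.3259

1.3259


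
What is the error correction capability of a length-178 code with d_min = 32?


Correction capability = floor((d-1)/2) = floor((32-1)/2) = 15

15 errors


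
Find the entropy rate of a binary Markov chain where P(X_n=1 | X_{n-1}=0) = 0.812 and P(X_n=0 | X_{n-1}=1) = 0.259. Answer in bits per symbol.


Stationary distribution: pi_0 = p10/(p01+p10) = 0.2418, pi_1 = 0.7582. Entropy rate H' = pi_0*H(p01) + pi_1*H(p10) = 0.2418*0.6973 + 0.7582*0.8252 = 0.7943

0.7943 bits/symbol


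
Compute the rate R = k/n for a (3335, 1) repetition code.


Rate = k/n = 1/3335

1/3335


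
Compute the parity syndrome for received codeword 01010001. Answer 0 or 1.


Syndrome = XOR of all bits = 0 XOR 1 XOR 0 XOR 1 XOR 0 XOR 0 XOR 0 XOR 1 = 1

1


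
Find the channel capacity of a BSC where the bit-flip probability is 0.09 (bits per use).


H(p) = -p*log2(p) - (1-p)*log2(1-p) = -0.09*log2(0.09) - 0.91*log2(0.91) = 0.312654 + 0.123816 = 0.4365. C = 1 - H(p) = 1 - 0.4365 = 0.5635

0.5635 bits


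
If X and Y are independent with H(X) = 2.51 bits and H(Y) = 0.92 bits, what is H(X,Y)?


For independent variables, H(X,Y) = H(X) + H(Y) = 2.51 + 0.92 = 3.43

3.43 bits


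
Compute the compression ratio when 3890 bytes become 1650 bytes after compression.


Ratio = original / compressed = 3890 / 1650 = 2.3576

2.3576


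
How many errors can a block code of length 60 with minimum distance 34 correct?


Correction capability = floor((d-1)/2) = floor((34-1)/2) = 16

16 errors


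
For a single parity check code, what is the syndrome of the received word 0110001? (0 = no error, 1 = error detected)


Syndrome = XOR of all bits = 0 XOR 1 XOR 1 XOR 0 XOR 0 XOR 0 XOR 1 = 1

1


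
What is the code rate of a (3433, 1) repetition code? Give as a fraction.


Rate = k/n = 1/3433

1/3433


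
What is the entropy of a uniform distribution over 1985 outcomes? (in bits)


H = log2(n) = log2(1985) = 10.9549

10.9549 bits


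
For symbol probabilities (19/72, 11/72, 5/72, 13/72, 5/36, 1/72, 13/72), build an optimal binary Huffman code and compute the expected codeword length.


Huffman construction (repeatedly merge the two least-probable nodes; each merge adds 1 bit to every symbol beneath it): 1/72 + 5/72 = 1/12; 1/12 + 5/36 = 2/9; 11/72 + 13/72 = 1/3; 13/72 + 2/9 = 29/72; 19/72 + 1/3 = 43/72; 29/72 + 43/72 = 1. Resulting codeword lengths (in the order the probabilities were given): (2, 3, 4, 3, 3, 4, 2). L_avg = sum(p_i * l_i) = 19/72*2 + 11/72*3 + 5/72*4 + 13/72*3 + 5/36*3 + 1/72*4 + 13/72*2 = 95/36 = 2.6389

2.6389 bits


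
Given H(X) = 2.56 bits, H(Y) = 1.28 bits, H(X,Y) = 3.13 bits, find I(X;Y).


I(X;Y) = H(X) + H(Y) - H(X,Y) = 2.56 + 1.28 - 3.13 = 0.71

0.71 bits


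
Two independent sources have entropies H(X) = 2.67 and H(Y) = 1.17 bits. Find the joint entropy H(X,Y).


For independent variables, H(X,Y) = H(X) + H(Y) = 2.67 + 1.17 = 3.84

3.84 bits


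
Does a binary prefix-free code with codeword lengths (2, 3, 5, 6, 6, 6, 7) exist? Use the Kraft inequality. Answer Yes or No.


Kraft sum = sum(2^(-l_i)) = 0.4609, need <= 1. Result: satisfied (a binary prefix-free code with these lengths exists)

Yes


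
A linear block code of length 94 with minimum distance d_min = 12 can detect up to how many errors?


Detection capability = d_min - 1 = 12 - 1 = 11

11 errors


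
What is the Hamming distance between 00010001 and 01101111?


Count differing positions: . ^ ^ ^ ^ ^ ^ . = 6 differences

6


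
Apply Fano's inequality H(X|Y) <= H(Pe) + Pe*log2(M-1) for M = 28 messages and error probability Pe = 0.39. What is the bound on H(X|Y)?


H(Pe) = -Pe*log2(Pe) - (1-Pe)*log2(1-Pe) = -0.39*log2(0.39) - 0.61*log2(0.61) = 0.529797 + 0.435002 = 0.9648. Pe*log2(M-1) = 0.39*log2(27) = 1.854406. Bound = H(Pe) + Pe*log2(M-1) = 0.529797 + 0.435002 + 1.854406 = 2.8192

2.8192 bits


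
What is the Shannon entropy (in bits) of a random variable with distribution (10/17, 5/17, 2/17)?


H = -sum(p_i * log2(p_i)). Terms: -(10/17)*log2(10/17) = 0.450315; -(5/17)*log2(5/17) = 0.519275; -(2/17)*log2(2/17) = 0.363231. H = 0.450315 + 0.519275 + 0.363231 = 1.3328

1.3328 bits


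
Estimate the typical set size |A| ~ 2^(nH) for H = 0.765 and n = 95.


log2|A_typical| = nH = 95 * 0.765 = 72.675, so |A_typical| ~ 2^72.675 = 7.540e+21

7.540e+21


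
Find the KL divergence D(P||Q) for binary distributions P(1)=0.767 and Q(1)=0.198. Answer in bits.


KL = p*log2(p/q) + (1-p)*log2((1-p)/(1-q)) = 0.767*log2(0.767/0.198) + 0.233*log2(0.233/0.802) = 1.083

1.083 bits


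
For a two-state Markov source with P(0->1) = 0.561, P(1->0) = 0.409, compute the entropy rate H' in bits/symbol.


Stationary distribution: pi_0 = p10/(p01+p10) = 0.4216, pi_1 = 0.5784. Entropy rate H' = pi_0*H(p01) + pi_1*H(p10) = 0.4216*0.9892 + 0.5784*0.976 = 0.9816

0.9816 bits/symbol


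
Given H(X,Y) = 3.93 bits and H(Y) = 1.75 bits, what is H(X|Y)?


H(X|Y) = H(X,Y) - H(Y) = 3.93 - 1.75 = 2.18

2.18 bits


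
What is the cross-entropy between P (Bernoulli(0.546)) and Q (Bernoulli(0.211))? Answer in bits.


H(P,Q) = -p*log2(q) - (1-p)*log2(1-q). -0.546*log2(0.211) = 1.225598; -0.454*log2(0.789) = 0.155224. H(P,Q) = 1.225598 + 0.155224 = 1.3808

1.3808 bits


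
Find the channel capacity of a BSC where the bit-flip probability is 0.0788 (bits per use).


H(p) = -p*log2(p) - (1-p)*log2(1-p) = -0.0788*log2(0.0788) - 0.9212*log2(0.9212) = 0.288854 + 0.109083 = 0.3979. C = 1 - H(p) = 1 - 0.3979 = 0.6021

0.6021 bits


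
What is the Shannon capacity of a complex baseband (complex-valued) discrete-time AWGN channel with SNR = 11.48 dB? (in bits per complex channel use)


SNR_linear = 10^(11.48/10) = 14.0605; C = log2(1 + SNR_linear) = log2(1 + 14.0605) = 3.9127

3.9127 bits/channel use


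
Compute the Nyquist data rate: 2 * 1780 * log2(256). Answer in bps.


Rate = 2 * B * log2(M) = 2 * 1780 * 8.0 = 28480.0

28480.0 bps


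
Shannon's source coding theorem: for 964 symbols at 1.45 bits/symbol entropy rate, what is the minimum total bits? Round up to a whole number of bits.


Minimum bits >= n * H = 964 * 1.45 = 1397.8, rounded up to a whole number of bits = 1398

1398 bits


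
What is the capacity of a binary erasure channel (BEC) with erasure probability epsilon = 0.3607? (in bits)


C = 1 - epsilon = 1 - 0.3607 = 0.6393

0.6393 bits


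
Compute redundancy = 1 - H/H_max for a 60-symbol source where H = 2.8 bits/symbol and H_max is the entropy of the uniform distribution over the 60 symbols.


H_max = log2(K) = log2(60) = 5.9069 bits/symbol. Redundancy = 1 - H/H_max = 1 - 2.8/5.9069 = 1 - 0.474 = 0.526

0.526


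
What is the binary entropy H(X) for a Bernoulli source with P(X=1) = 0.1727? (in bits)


H = -p*log2(p) - (1-p)*log2(1-p). -0.1727*log2(0.1727) = 0.437563; -0.8273*log2(0.8273) = 0.226281. H = 0.437563 + 0.226281 = 0.6638

0.6638 bits


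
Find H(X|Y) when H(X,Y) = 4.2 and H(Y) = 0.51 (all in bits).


H(X|Y) = H(X,Y) - H(Y) = 4.2 - 0.51 = 3.69

3.69 bits


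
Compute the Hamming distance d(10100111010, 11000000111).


Count differing positions: . ^ ^ . . ^ ^ ^ ^ . ^ = 7 differences

7


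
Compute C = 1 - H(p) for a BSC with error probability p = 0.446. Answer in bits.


H(p) = -p*log2(p) - (1-p)*log2(1-p) = -0.446*log2(0.446) - 0.554*log2(0.554) = 0.519538 + 0.472031 = 0.9916. C = 1 - H(p) = 1 - 0.9916 = 0.0084

0.0084 bits


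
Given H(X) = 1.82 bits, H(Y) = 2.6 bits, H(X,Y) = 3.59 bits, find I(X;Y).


I(X;Y) = H(X) + H(Y) - H(X,Y) = 1.82 + 2.6 - 3.59 = 0.83

0.83 bits


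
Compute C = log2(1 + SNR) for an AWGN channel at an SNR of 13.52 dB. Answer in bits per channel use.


SNR_linear = 10^(13.52/10) = 22.4905; C = log2(1 + SNR_linear) = log2(1 + 22.4905) = 4.554

4.554 bits/channel use


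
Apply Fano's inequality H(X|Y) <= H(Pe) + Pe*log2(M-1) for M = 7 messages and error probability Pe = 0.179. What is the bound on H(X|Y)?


H(Pe) = -Pe*log2(Pe) - (1-Pe)*log2(1-Pe) = -0.179*log2(0.179) - 0.821*log2(0.821) = 0.444272 + 0.233612 = 0.6779. Pe*log2(M-1) = 0.179*log2(6) = 0.462708. Bound = H(Pe) + Pe*log2(M-1) = 0.444272 + 0.233612 + 0.462708 = 1.1406

1.1406 bits


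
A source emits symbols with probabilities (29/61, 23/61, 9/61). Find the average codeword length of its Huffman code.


Huffman construction (repeatedly merge the two least-probable nodes; each merge adds 1 bit to every symbol beneath it): 9/61 + 23/61 = 32/61; 29/61 + 32/61 = 1. Resulting codeword lengths (in the order the probabilities were given): (1, 2, 2). L_avg = sum(p_i * l_i) = 29/61*1 + 23/61*2 + 9/61*2 = 93/61 = 1.5246

1.5246 bits


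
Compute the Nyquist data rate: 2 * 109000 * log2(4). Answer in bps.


Rate = 2 * B * log2(M) = 2 * 109000 * 2.0 = 436000.0

436000.0 bps


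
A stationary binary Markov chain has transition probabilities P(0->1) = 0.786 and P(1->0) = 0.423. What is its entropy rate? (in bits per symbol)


Stationary distribution: pi_0 = p10/(p01+p10) = 0.3499, pi_1 = 0.6501. Entropy rate H' = pi_0*H(p01) + pi_1*H(p10) = 0.3499*0.7491 + 0.6501*0.9828 = 0.901

0.901 bits/symbol


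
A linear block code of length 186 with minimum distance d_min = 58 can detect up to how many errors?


Detection capability = d_min - 1 = 58 - 1 = 57

57 errors


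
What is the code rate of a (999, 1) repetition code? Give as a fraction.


Rate = k/n = 1/999

1/999


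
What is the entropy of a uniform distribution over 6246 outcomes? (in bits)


H = log2(n) = log2(6246) = 12.6087

12.6087 bits


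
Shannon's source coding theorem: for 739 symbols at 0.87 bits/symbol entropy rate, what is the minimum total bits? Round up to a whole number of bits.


Minimum bits >= n * H = 739 * 0.87 = 642.93, rounded up to a whole number of bits = 643

643 bits


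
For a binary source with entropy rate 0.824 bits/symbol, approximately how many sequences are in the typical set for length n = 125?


log2|A_typical| = nH = 125 * 0.824 = 103.0, so |A_typical| ~ 2^103.0 = 1.014e+31

1.014e+31


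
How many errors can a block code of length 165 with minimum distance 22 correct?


Correction capability = floor((d-1)/2) = floor((22-1)/2) = 10

10 errors


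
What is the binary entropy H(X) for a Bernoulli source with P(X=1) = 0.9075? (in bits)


H = -p*log2(p) - (1-p)*log2(1-p). -0.9075*log2(0.9075) = 0.127078; -0.0925*log2(0.0925) = 0.317682. H = 0.127078 + 0.317682 = 0.4448

0.4448 bits


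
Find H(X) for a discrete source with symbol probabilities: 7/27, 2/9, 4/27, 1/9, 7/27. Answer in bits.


H = -sum(p_i * log2(p_i)). Terms: -(7/27)*log2(7/27) = 0.504916; -(2/9)*log2(2/9) = 0.482206; -(4/27)*log2(4/27) = 0.408131; -(1/9)*log2(1/9) = 0.352214; -(7/27)*log2(7/27) = 0.504916. H = 0.504916 + 0.482206 + 0.408131 + 0.352214 + 0.504916 = 2.2524

2.2524 bits


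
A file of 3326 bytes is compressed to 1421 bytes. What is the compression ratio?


Ratio = original / compressed = 3326 / 1421 = 2.3406

2.3406


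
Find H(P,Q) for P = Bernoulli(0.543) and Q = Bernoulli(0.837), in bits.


H(P,Q) = -p*log2(q) - (1-p)*log2(1-q). -0.543*log2(0.837) = 0.139388; -0.457*log2(0.163) = 1.195995. H(P,Q) = 0.139388 + 1.195995 = 1.3354

1.3354 bits


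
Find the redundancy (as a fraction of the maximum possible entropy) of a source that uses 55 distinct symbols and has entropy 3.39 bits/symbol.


H_max = log2(K) = log2(55) = 5.7814 bits/symbol. Redundancy = 1 - H/H_max = 1 - 3.39/5.7814 = 1 - 0.5864 = 0.4136

0.4136


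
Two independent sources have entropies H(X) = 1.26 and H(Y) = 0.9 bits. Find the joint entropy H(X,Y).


For independent variables, H(X,Y) = H(X) + H(Y) = 1.26 + 0.9 = 2.16

2.16 bits


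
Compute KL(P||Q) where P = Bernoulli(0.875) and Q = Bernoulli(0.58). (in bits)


KL = p*log2(p/q) + (1-p)*log2((1-p)/(1-q)) = 0.875*log2(0.875/0.58) + 0.125*log2(0.125/0.42) = 0.3005

0.3005 bits


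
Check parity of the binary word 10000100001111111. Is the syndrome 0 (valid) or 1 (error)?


Syndrome = XOR of all bits = 1 XOR 0 XOR 0 XOR 0 XOR 0 XOR 1 XOR 0 XOR 0 XOR 0 XOR 0 XOR 1 XOR 1 XOR 1 XOR 1 XOR 1 XOR 1 XOR 1 = 1

1


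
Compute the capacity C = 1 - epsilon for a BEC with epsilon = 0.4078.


C = 1 - epsilon = 1 - 0.4078 = 0.5922

0.5922 bits


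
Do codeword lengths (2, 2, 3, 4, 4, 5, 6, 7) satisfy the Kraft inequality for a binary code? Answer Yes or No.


Kraft sum = sum(2^(-l_i)) = 0.8047, need <= 1. Result: satisfied (a binary prefix-free code with these lengths exists)

Yes


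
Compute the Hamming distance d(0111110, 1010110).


Count differing positions: ^ ^ . ^ . . . = 3 differences

3


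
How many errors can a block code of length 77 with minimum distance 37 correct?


Correction capability = floor((d-1)/2) = floor((37-1)/2) = 18

18 errors


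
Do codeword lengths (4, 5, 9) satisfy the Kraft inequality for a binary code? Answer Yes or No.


Kraft sum = sum(2^(-l_i)) = 0.0957, need <= 1. Result: satisfied (a binary prefix-free code with these lengths exists)

Yes


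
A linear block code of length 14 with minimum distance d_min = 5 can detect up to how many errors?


Detection capability = d_min - 1 = 5 - 1 = 4

4 errors


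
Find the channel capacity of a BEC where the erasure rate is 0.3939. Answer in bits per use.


C = 1 - epsilon = 1 - 0.3939 = 0.6061

0.6061 bits


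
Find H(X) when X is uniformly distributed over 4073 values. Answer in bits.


H = log2(n) = log2(4073) = 11.9919

11.9919 bits


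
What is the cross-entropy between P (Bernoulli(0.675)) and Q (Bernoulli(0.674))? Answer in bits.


H(P,Q) = -p*log2(q) - (1-p)*log2(1-q). -0.675*log2(0.674) = 0.384196; -0.325*log2(0.326) = 0.525543. H(P,Q) = 0.384196 + 0.525543 = 0.9097

0.9097 bits


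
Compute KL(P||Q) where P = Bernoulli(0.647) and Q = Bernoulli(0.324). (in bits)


KL = p*log2(p/q) + (1-p)*log2((1-p)/(1-q)) = 0.647*log2(0.647/0.324) + 0.353*log2(0.353/0.676) = 0.3147

0.3147 bits


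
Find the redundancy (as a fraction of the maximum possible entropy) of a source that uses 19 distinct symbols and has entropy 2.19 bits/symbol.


H_max = log2(K) = log2(19) = 4.2479 bits/symbol. Redundancy = 1 - H/H_max = 1 - 2.19/4.2479 = 1 - 0.5155 = 0.4845

0.4845


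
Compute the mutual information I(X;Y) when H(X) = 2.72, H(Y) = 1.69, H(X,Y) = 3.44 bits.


I(X;Y) = H(X) + H(Y) - H(X,Y) = 2.72 + 1.69 - 3.44 = 0.97

0.97 bits


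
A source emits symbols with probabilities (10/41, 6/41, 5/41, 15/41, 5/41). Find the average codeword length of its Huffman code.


Huffman construction (repeatedly merge the two least-probable nodes; each merge adds 1 bit to every symbol beneath it): 5/41 + 5/41 = 10/41; 6/41 + 10/41 = 16/41; 10/41 + 15/41 = 25/41; 16/41 + 25/41 = 1. Resulting codeword lengths (in the order the probabilities were given): (2, 2, 3, 2, 3). L_avg = sum(p_i * l_i) = 10/41*2 + 6/41*2 + 5/41*3 + 15/41*2 + 5/41*3 = 92/41 = 2.2439

2.2439 bits


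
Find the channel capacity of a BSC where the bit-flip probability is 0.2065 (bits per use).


H(p) = -p*log2(p) - (1-p)*log2(1-p) = -0.2065*log2(0.2065) - 0.7935*log2(0.7935) = 0.469950 + 0.264789 = 0.7347. C = 1 - H(p) = 1 - 0.7347 = 0.2653

0.2653 bits


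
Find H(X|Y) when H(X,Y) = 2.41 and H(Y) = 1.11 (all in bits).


H(X|Y) = H(X,Y) - H(Y) = 2.41 - 1.11 = 1.3

1.3 bits


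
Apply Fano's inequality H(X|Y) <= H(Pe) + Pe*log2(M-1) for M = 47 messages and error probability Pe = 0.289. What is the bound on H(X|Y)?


H(Pe) = -Pe*log2(Pe) - (1-Pe)*log2(1-Pe) = -0.289*log2(0.289) - 0.711*log2(0.711) = 0.517558 + 0.349868 = 0.8674. Pe*log2(M-1) = 0.289*log2(46) = 1.596309. Bound = H(Pe) + Pe*log2(M-1) = 0.517558 + 0.349868 + 1.596309 = 2.4637

2.4637 bits


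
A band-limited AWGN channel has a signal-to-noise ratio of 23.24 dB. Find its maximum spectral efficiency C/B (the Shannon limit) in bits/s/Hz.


SNR_linear = 10^(23.24/10) = 210.8628; C/B = log2(1 + SNR_linear) = log2(1 + 210.8628) = 7.727

7.727 bits/s/Hz


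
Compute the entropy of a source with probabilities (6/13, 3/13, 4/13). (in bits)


H = -sum(p_i * log2(p_i)). Terms: -(6/13)*log2(6/13) = 0.514836; -(3/13)*log2(3/13) = 0.488187; -(4/13)*log2(4/13) = 0.523212. H = 0.514836 + 0.488187 + 0.523212 = 1.5262

1.5262 bits


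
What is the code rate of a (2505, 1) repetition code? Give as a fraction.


Rate = k/n = 1/2505

1/2505


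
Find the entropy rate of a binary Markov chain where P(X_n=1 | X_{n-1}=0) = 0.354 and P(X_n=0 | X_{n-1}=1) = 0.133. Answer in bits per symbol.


Stationary distribution: pi_0 = p10/(p01+p10) = 0.2731, pi_1 = 0.7269. Entropy rate H' = pi_0*H(p01) + pi_1*H(p10) = 0.2731*0.9376 + 0.7269*0.5656 = 0.6672

0.6672 bits/symbol
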